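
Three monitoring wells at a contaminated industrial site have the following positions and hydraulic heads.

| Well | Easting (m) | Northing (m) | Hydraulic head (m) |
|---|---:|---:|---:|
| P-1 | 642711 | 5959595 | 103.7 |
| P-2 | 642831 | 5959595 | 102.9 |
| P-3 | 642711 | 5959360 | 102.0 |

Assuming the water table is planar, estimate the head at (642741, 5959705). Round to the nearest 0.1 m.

104.3 m

∂h/∂x = (102.9 − 103.7) / (642831 − 642711) = -0.006667
∂h/∂y = (102.0 − 103.7) / (5959360 − 5959595) = +0.007234
h(642741, 5959705) = 103.7 + (-0.006667)·(30) + (+0.007234)·(110) = 103.7 -0.200 +0.796 = 104.296 m.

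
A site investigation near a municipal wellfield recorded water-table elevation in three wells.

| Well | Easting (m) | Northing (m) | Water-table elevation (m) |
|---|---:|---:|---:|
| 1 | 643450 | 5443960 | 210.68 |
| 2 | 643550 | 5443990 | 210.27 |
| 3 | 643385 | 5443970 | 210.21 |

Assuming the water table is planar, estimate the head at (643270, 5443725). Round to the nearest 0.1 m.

Three-point gradient (reference 1): Δ to 2 = (100, 30, -0.41), Δ to 3 = (-65, 10, -0.47).
∂h/∂x = +0.003390, ∂h/∂y = -0.02497 (det = 2950).
h(643270, 5443725) = 210.68 + (+0.003390)·(-180) + (-0.02497)·(-235) = 210.68 -0.610 +5.867 = 215.937 m.

215.9 m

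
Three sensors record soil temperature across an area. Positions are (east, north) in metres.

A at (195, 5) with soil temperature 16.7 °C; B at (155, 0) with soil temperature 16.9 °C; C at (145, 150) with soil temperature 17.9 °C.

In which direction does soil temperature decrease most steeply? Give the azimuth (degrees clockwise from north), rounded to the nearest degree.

Taking A as reference: B−A = (-40, -5, +0.2); C−A = (-50, 145, +1.2).
Solve a·Δx + b·Δy = ΔT: det = (-40)·145 − (-50)·(-5) = -6050.
∂T/∂x = [(+0.2)·145 − (+1.2)·(-5)] / -6050 = -0.005785
∂T/∂y = [(-40)·(+1.2) − (-50)·(+0.2)] / -6050 = +0.006281
Steepest decrease is along −∇f: components (+0.005785 E, -0.006281 N).
Azimuth = atan2(+0.005785, -0.006281) = 137.4° ≈ 137°.

137°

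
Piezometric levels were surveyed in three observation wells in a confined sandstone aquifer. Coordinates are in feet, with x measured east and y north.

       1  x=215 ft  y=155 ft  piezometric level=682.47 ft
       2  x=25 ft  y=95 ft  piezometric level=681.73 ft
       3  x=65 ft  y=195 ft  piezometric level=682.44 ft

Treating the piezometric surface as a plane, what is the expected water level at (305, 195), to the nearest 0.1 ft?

Taking 1 as reference: 2−1 = (-190, -60, -0.74); 3−1 = (-150, 40, -0.03).
Solve a·Δx + b·Δy = Δh: det = (-190)·40 − (-150)·(-60) = -16600.
∂h/∂x = [(-0.74)·40 − (-0.03)·(-60)] / -16600 = +0.001892
∂h/∂y = [(-190)·(-0.03) − (-150)·(-0.74)] / -16600 = +0.006343
h(305, 195) = 682.47 + (+0.001892)·(90) + (+0.006343)·(40) = 682.47 +0.170 +0.254 = 682.894 ft.

682.9 ft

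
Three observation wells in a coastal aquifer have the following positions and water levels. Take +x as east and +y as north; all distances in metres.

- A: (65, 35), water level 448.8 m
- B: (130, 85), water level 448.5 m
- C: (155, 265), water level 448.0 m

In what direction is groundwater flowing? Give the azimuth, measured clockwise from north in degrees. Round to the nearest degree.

049°

With h = a·x + b·y + c and A as origin, the differences give:
  65·a + 50·b = -0.3
  90·a + 230·b = -0.8
Eliminate b (×230 and ×50, subtract): 10450·a = -29.00 → a = ∂h/∂x = -0.002775
Back-substitute: b = ∂h/∂y = -0.002392.
Flow direction (−∇h) has components (+0.002775 E, +0.002392 N).
Azimuth = atan2(E, N) = atan2(+0.002775, +0.002392) = 49.2° ≈ 049°.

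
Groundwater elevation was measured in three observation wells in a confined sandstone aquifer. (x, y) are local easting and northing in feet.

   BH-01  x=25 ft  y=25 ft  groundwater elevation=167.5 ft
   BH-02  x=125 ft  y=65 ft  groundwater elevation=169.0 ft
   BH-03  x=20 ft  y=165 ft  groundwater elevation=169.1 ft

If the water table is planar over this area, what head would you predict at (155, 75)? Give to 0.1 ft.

169.4 ft

With h = a·x + b·y + c and BH-01 as origin, the differences give:
  100·a + 40·b = +1.5
  (-5)·a + 140·b = +1.6
Eliminate b (×140 and ×40, subtract): 14200·a = 146.00 → a = ∂h/∂x = +0.01028
Back-substitute: b = ∂h/∂y = +0.01180.
h(155, 75) = 167.5 + (+0.01028)·(130) + (+0.01180)·(50) = 167.5 +1.337 +0.590 = 169.426 ft.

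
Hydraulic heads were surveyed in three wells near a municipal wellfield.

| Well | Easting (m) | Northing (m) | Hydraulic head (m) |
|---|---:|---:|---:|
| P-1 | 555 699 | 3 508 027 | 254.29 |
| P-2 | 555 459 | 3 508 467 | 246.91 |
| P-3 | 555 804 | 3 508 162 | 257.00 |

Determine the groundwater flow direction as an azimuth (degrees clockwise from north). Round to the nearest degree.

Taking P-1 as reference: P-2−P-1 = (-240, 440, -7.38); P-3−P-1 = (105, 135, +2.71).
Determinant of the coordinate differences = (-240)·135 − 105·440 = -78600.
∂h/∂x = [(-7.38)·135 − (+2.71)·440] / -78600 = +0.02785
∂h/∂y = [(-240)·(+2.71) − 105·(-7.38)] / -78600 = -0.001584
Flow direction (−∇h) has components (-0.02785 E, +0.001584 N).
Azimuth = atan2(E, N) = atan2(-0.02785, +0.001584) = 273.3° ≈ 273°.

273°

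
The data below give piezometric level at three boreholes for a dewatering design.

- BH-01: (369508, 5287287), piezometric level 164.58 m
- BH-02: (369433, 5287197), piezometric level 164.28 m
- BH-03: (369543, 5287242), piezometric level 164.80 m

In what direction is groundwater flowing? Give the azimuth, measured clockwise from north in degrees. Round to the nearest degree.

Taking BH-01 as reference: BH-02−BH-01 = (-75, -90, -0.30); BH-03−BH-01 = (35, -45, +0.22).
Solve a·Δx + b·Δy = Δh: det = (-75)·(-45) − 35·(-90) = 6525.
∂h/∂x = [(-0.30)·(-45) − (+0.22)·(-90)] / 6525 = +0.005103
∂h/∂y = [(-75)·(+0.22) − 35·(-0.30)] / 6525 = -0.0009195
Flow direction (−∇h) has components (-0.005103 E, +0.0009195 N).
Azimuth = atan2(E, N) = atan2(-0.005103, +0.0009195) = 280.2° ≈ 280°.

280°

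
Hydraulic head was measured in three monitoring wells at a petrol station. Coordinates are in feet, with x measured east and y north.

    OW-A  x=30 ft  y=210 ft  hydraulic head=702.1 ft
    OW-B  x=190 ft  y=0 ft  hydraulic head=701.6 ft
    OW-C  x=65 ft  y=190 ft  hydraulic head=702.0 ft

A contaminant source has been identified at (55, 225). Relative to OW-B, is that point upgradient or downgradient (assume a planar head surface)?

upgradient

Taking OW-A as reference: OW-B−OW-A = (160, -210, -0.5); OW-C−OW-A = (35, -20, -0.1).
Determinant of the coordinate differences = 160·(-20) − 35·(-210) = 4150.
∂h/∂x = [(-0.5)·(-20) − (-0.1)·(-210)] / 4150 = -0.002651
∂h/∂y = [160·(-0.1) − 35·(-0.5)] / 4150 = +0.0003614
Head at (55, 225) = 702.1 + (-0.002651)·(25) + (+0.0003614)·(15) = 702.04 ft.
That is higher than the 701.6 ft at OW-B, so the point is upgradient.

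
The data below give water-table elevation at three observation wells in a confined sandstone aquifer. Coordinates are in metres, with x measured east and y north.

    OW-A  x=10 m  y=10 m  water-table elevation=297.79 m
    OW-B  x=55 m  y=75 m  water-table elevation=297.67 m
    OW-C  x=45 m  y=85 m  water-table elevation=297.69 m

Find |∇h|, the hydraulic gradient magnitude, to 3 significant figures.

With h = a·x + b·y + c and OW-A as origin, the differences give:
  45·a + 65·b = -0.12
  35·a + 75·b = -0.10
Eliminate b (×75 and ×65, subtract): 1100·a = -2.500 → a = ∂h/∂x = -0.002273
Back-substitute: b = ∂h/∂y = -0.0002727.
|∇h| = √(-0.002273² + -0.0002727²) = 0.002289

0.00229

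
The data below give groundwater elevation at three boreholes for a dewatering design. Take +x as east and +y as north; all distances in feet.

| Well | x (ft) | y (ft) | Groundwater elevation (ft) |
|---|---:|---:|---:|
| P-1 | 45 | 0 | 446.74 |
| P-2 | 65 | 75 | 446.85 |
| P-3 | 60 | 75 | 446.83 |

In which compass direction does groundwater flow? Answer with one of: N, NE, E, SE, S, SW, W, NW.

W

Taking P-1 as reference: P-2−P-1 = (20, 75, +0.11); P-3−P-1 = (15, 75, +0.09).
Solve a·Δx + b·Δy = Δh: det = 20·75 − 15·75 = 375.
∂h/∂x = [(+0.11)·75 − (+0.09)·75] / 375 = +0.004000
∂h/∂y = [20·(+0.09) − 15·(+0.11)] / 375 = +0.0004000
Flow = −∇h = (-0.004000 east, -0.0004000 north), which points west.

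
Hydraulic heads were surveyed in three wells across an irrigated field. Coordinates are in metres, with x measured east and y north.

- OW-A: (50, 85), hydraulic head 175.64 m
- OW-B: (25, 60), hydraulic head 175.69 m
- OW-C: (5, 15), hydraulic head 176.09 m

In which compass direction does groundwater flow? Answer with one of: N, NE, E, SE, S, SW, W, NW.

NW

Three-point gradient (reference OW-A): Δ to OW-B = (-25, -25, +0.05), Δ to OW-C = (-45, -70, +0.45).
∂h/∂x = +0.01240, ∂h/∂y = -0.01440 (det = 625).
Flow = −∇h = (-0.01240 east, +0.01440 north), which points northwest.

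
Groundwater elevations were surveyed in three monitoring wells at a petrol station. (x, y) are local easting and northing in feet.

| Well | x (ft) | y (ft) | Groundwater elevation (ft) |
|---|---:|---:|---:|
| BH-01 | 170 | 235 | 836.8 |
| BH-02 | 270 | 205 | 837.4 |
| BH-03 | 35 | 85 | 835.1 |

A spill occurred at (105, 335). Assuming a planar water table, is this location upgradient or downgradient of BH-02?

With h = a·x + b·y + c and BH-01 as origin, the differences give:
  100·a + (-30)·b = +0.6
  (-135)·a + (-150)·b = -1.7
Eliminate b (×(-150) and ×(-30), subtract): -19050·a = -141.00 → a = ∂h/∂x = +0.007402
Back-substitute: b = ∂h/∂y = +0.004672.
Head at (105, 335) = 836.8 + (+0.007402)·(-65) + (+0.004672)·(100) = 836.79 ft.
That is lower than the 837.4 ft at BH-02, so the point is downgradient.

downgradient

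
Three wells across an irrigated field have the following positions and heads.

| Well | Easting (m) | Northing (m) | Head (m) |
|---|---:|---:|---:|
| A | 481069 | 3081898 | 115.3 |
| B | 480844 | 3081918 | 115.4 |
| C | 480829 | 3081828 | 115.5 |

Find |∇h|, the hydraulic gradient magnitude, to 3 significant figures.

0.00115

Taking A as reference: B−A = (-225, 20, +0.1); C−A = (-240, -70, +0.2).
Solve a·Δx + b·Δy = Δh: det = (-225)·(-70) − (-240)·20 = 20550.
∂h/∂x = [(+0.1)·(-70) − (+0.2)·20] / 20550 = -0.0005353
∂h/∂y = [(-225)·(+0.2) − (-240)·(+0.1)] / 20550 = -0.001022
|∇h| = √(-0.0005353² + -0.001022²) = 0.001154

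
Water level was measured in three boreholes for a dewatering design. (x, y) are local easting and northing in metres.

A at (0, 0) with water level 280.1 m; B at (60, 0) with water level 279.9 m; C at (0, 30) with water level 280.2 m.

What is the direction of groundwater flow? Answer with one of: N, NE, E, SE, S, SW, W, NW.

∂h/∂x = (279.9 − 280.1) / (60 − 0) = -0.003333
∂h/∂y = (280.2 − 280.1) / (30 − 0) = +0.003333
Flow = −∇h = (+0.003333 east, -0.003333 north), which points southeast.

SE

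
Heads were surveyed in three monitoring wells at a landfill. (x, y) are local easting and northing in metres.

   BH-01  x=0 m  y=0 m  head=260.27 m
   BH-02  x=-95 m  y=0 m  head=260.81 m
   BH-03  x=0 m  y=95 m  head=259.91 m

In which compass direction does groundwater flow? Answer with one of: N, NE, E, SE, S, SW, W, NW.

∂h/∂x = (260.81 − 260.27) / (-95 − 0) = -0.005684
∂h/∂y = (259.91 − 260.27) / (95 − 0) = -0.003789
Flow = −∇h = (+0.005684 east, +0.003789 north), which points northeast.

NE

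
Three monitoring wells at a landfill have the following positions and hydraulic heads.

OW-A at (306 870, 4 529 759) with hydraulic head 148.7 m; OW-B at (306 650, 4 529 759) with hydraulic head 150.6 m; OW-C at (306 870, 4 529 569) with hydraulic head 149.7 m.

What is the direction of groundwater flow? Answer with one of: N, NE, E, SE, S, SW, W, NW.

NE

∂h/∂x = (150.6 − 148.7) / (306650 − 306870) = -0.008636
∂h/∂y = (149.7 − 148.7) / (4529569 − 4529759) = -0.005263
Flow = −∇h = (+0.008636 east, +0.005263 north), which points northeast.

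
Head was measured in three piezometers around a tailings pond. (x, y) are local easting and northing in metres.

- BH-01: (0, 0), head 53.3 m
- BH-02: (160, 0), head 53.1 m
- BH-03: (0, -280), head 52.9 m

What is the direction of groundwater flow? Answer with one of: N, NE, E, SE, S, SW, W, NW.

SE

∂h/∂x = (53.1 − 53.3) / (160 − 0) = -0.001250
∂h/∂y = (52.9 − 53.3) / (-280 − 0) = +0.001429
Flow = −∇h = (+0.001250 east, -0.001429 north), which points southeast.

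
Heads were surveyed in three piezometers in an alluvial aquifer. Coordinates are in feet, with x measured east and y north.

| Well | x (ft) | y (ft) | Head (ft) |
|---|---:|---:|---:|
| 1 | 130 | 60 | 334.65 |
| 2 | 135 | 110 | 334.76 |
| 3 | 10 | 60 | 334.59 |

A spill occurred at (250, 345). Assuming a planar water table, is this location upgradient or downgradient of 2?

Differences from 1: to 2 (Δx, Δy, Δh) = (5, 50, +0.11); to 3 = (-120, 0, -0.06).
Solve a·Δx + b·Δy = Δh: det = 5·0 − (-120)·50 = 6000.
∂h/∂x = [(+0.11)·0 − (-0.06)·50] / 6000 = +0.0005000
∂h/∂y = [5·(-0.06) − (-120)·(+0.11)] / 6000 = +0.002150
Head at (250, 345) = 334.65 + (+0.0005000)·(120) + (+0.002150)·(285) = 335.32 ft.
That is higher than the 334.76 ft at 2, so the point is upgradient.

upgradient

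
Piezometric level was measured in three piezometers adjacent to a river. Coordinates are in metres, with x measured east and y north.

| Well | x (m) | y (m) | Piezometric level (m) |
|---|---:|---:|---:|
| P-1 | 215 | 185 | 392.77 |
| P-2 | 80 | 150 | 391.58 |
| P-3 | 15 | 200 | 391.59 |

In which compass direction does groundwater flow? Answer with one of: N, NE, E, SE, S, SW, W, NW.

Differences from P-1: to P-2 (Δx, Δy, Δh) = (-135, -35, -1.19); to P-3 = (-200, 15, -1.18).
Solve a·Δx + b·Δy = Δh: det = (-135)·15 − (-200)·(-35) = -9025.
∂h/∂x = [(-1.19)·15 − (-1.18)·(-35)] / -9025 = +0.006554
∂h/∂y = [(-135)·(-1.18) − (-200)·(-1.19)] / -9025 = +0.008720
Flow = −∇h = (-0.006554 east, -0.008720 north), which points southwest.

SW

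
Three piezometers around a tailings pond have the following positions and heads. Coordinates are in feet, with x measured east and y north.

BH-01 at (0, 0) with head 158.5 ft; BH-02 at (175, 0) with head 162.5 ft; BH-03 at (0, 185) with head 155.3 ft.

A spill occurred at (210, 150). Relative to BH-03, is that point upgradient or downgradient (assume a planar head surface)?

∂h/∂x = (162.5 − 158.5) / (175 − 0) = +0.02286
∂h/∂y = (155.3 − 158.5) / (185 − 0) = -0.01730
Head at (210, 150) = 158.5 + (+0.02286)·(210) + (-0.01730)·(150) = 160.71 ft.
That is higher than the 155.3 ft at BH-03, so the point is upgradient.

upgradient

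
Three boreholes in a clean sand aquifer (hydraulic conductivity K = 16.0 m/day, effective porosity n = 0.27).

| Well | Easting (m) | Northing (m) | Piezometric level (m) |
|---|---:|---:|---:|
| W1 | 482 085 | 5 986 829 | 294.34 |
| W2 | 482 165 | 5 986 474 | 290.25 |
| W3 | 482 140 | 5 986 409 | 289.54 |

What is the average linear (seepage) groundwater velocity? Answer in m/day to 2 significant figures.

0.67 m/day

With h = a·x + b·y + c and W1 as origin, the differences give:
  80·a + (-355)·b = -4.09
  55·a + (-420)·b = -4.80
Eliminate b (×(-420) and ×(-355), subtract): -14075·a = 13.800 → a = ∂h/∂x = -0.0009805
Back-substitute: b = ∂h/∂y = +0.01130.
|∇h| = √(-0.0009805² + 0.01130²) = 0.01134
Seepage velocity v = K·i/n = 16.0 × 0.01134 / 0.27 = 0.672 m/day.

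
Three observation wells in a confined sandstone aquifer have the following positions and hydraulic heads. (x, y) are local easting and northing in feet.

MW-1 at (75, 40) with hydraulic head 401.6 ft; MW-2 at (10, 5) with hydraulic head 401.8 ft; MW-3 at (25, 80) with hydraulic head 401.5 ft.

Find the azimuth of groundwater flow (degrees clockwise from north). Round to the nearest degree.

015°

Taking MW-1 as reference: MW-2−MW-1 = (-65, -35, +0.2); MW-3−MW-1 = (-50, 40, -0.1).
Solve a·Δx + b·Δy = Δh: det = (-65)·40 − (-50)·(-35) = -4350.
∂h/∂x = [(+0.2)·40 − (-0.1)·(-35)] / -4350 = -0.001034
∂h/∂y = [(-65)·(-0.1) − (-50)·(+0.2)] / -4350 = -0.003793
Flow direction (−∇h) has components (+0.001034 E, +0.003793 N).
Azimuth = atan2(E, N) = atan2(+0.001034, +0.003793) = 15.3° ≈ 015°.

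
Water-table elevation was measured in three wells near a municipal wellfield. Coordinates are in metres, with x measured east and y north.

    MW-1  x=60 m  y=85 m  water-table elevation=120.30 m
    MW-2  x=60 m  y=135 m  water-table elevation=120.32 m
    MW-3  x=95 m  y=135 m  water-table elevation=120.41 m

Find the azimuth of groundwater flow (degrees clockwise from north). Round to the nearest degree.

261°

With h = a·x + b·y + c and MW-1 as origin, the differences give:
  0·a + 50·b = +0.02
  35·a + 50·b = +0.11
Eliminate b (×50 and ×50, subtract): -1750·a = -4.500 → a = ∂h/∂x = +0.002571
Back-substitute: b = ∂h/∂y = +0.0004000.
Flow direction (−∇h) has components (-0.002571 E, -0.0004000 N).
Azimuth = atan2(E, N) = atan2(-0.002571, -0.0004000) = 261.2° ≈ 261°.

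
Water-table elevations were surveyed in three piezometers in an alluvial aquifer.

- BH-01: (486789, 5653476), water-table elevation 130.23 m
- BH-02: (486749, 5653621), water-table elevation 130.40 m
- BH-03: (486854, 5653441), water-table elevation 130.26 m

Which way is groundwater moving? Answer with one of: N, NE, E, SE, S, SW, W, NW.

SW

Differences from BH-01: to BH-02 (Δx, Δy, Δh) = (-40, 145, +0.17); to BH-03 = (65, -35, +0.03).
Determinant of the coordinate differences = (-40)·(-35) − 65·145 = -8025.
∂h/∂x = [(+0.17)·(-35) − (+0.03)·145] / -8025 = +0.001283
∂h/∂y = [(-40)·(+0.03) − 65·(+0.17)] / -8025 = +0.001526
Flow = −∇h = (-0.001283 east, -0.001526 north), which points southwest.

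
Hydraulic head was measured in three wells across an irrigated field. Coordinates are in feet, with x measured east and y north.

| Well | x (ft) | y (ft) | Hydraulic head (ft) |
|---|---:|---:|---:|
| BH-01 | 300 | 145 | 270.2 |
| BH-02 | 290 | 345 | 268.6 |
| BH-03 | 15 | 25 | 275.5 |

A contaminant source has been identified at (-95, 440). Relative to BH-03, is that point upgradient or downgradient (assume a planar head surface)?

downgradient

Differences from BH-01: to BH-02 (Δx, Δy, Δh) = (-10, 200, -1.6); to BH-03 = (-285, -120, +5.3).
Determinant of the coordinate differences = (-10)·(-120) − (-285)·200 = 58200.
∂h/∂x = [(-1.6)·(-120) − (+5.3)·200] / 58200 = -0.01491
∂h/∂y = [(-10)·(+5.3) − (-285)·(-1.6)] / 58200 = -0.008746
Head at (-95, 440) = 270.2 + (-0.01491)·(-395) + (-0.008746)·(295) = 273.51 ft.
That is lower than the 275.5 ft at BH-03, so the point is downgradient.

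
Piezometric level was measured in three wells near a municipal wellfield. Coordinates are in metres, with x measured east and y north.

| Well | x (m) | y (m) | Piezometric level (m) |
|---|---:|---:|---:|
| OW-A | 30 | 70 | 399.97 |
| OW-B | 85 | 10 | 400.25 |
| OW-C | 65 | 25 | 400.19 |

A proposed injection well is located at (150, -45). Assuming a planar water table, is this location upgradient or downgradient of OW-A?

upgradient

With h = a·x + b·y + c and OW-A as origin, the differences give:
  55·a + (-60)·b = +0.28
  35·a + (-45)·b = +0.22
Eliminate b (×(-45) and ×(-60), subtract): -375·a = 0.600 → a = ∂h/∂x = -0.001600
Back-substitute: b = ∂h/∂y = -0.006133.
Head at (150, -45) = 399.97 + (-0.001600)·(120) + (-0.006133)·(-115) = 400.48 m.
That is higher than the 399.97 m at OW-A, so the point is upgradient.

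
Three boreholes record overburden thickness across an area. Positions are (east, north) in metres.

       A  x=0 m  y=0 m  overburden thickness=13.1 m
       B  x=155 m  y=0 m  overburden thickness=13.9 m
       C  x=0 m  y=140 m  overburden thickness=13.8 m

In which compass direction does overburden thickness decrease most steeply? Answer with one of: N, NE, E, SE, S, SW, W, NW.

SW

∂d/∂x = (13.9 − 13.1) / (155 − 0) = +0.005161
∂d/∂y = (13.8 − 13.1) / (140 − 0) = +0.005000
Steepest decrease is along −∇f = (-0.005161 E, -0.005000 N) → southwest.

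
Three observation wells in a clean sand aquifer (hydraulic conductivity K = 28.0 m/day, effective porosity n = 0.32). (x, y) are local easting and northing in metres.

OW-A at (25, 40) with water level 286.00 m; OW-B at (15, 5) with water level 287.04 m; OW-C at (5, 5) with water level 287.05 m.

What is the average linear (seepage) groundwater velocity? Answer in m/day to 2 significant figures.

With h = a·x + b·y + c and OW-A as origin, the differences give:
  (-10)·a + (-35)·b = +1.04
  (-20)·a + (-35)·b = +1.05
Eliminate b (×(-35) and ×(-35), subtract): -350·a = 0.350 → a = ∂h/∂x = -0.0010000
Back-substitute: b = ∂h/∂y = -0.02943.
|∇h| = √(-0.0010000² + -0.02943²) = 0.02945
Seepage velocity v = K·i/n = 28.0 × 0.02945 / 0.32 = 2.577 m/day.

2.6 m/day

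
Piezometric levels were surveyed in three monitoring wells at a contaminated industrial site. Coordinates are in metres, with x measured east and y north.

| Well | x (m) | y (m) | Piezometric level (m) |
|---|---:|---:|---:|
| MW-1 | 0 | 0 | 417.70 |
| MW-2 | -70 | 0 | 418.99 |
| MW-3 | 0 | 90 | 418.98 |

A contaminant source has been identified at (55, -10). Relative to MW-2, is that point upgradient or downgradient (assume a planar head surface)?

∂h/∂x = (418.99 − 417.70) / (-70 − 0) = -0.01843
∂h/∂y = (418.98 − 417.70) / (90 − 0) = +0.01422
Head at (55, -10) = 417.70 + (-0.01843)·(55) + (+0.01422)·(-10) = 416.54 m.
That is lower than the 418.99 m at MW-2, so the point is downgradient.

downgradient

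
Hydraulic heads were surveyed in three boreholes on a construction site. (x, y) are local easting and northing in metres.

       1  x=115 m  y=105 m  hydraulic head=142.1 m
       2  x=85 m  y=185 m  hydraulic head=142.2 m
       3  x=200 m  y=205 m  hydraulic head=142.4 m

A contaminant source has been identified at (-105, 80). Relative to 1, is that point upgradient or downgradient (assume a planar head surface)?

downgradient

With h = a·x + b·y + c and 1 as origin, the differences give:
  (-30)·a + 80·b = +0.1
  85·a + 100·b = +0.3
Eliminate b (×100 and ×80, subtract): -9800·a = -14.00 → a = ∂h/∂x = +0.001429
Back-substitute: b = ∂h/∂y = +0.001786.
Head at (-105, 80) = 142.1 + (+0.001429)·(-220) + (+0.001786)·(-25) = 141.74 m.
That is lower than the 142.1 m at 1, so the point is downgradient.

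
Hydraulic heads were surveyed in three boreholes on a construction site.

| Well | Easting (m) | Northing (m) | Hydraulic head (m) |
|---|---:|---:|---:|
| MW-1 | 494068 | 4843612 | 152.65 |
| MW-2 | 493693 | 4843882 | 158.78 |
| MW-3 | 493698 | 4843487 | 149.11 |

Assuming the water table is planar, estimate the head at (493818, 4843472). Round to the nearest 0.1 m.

Differences from MW-1: to MW-2 (Δx, Δy, Δh) = (-375, 270, +6.13); to MW-3 = (-370, -125, -3.54).
Determinant of the coordinate differences = (-375)·(-125) − (-370)·270 = 146775.
∂h/∂x = [(+6.13)·(-125) − (-3.54)·270] / 146775 = +0.001291
∂h/∂y = [(-375)·(-3.54) − (-370)·(+6.13)] / 146775 = +0.02450
h(493818, 4843472) = 152.65 + (+0.001291)·(-250) + (+0.02450)·(-140) = 152.65 -0.323 -3.430 = 148.898 m.

148.9 m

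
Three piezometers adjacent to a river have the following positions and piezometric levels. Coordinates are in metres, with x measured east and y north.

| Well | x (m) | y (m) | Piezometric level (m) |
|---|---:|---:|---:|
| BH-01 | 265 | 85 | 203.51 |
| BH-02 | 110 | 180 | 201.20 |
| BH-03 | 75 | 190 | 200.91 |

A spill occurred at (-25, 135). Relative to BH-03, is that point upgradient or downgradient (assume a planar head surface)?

Differences from BH-01: to BH-02 (Δx, Δy, Δh) = (-155, 95, -2.31); to BH-03 = (-190, 105, -2.60).
Determinant of the coordinate differences = (-155)·105 − (-190)·95 = 1775.
∂h/∂x = [(-2.31)·105 − (-2.60)·95] / 1775 = +0.002507
∂h/∂y = [(-155)·(-2.60) − (-190)·(-2.31)] / 1775 = -0.02023
Head at (-25, 135) = 203.51 + (+0.002507)·(-290) + (-0.02023)·(50) = 201.77 m.
That is higher than the 200.91 m at BH-03, so the point is upgradient.

upgradient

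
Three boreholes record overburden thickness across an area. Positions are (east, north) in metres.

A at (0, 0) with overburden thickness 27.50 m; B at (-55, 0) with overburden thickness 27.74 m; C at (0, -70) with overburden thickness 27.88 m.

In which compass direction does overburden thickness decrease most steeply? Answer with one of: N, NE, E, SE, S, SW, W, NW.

NE

∂d/∂x = (27.74 − 27.50) / (-55 − 0) = -0.004364
∂d/∂y = (27.88 − 27.50) / (-70 − 0) = -0.005429
Steepest decrease is along −∇f = (+0.004364 E, +0.005429 N) → northeast.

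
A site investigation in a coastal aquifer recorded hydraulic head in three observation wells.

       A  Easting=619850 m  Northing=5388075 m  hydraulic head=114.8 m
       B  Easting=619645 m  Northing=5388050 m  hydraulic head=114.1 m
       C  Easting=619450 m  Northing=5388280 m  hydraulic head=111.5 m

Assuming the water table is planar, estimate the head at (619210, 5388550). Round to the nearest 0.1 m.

108.4 m

Taking A as reference: B−A = (-205, -25, -0.7); C−A = (-400, 205, -3.3).
Determinant of the coordinate differences = (-205)·205 − (-400)·(-25) = -52025.
∂h/∂x = [(-0.7)·205 − (-3.3)·(-25)] / -52025 = +0.004344
∂h/∂y = [(-205)·(-3.3) − (-400)·(-0.7)] / -52025 = -0.007621
h(619210, 5388550) = 114.8 + (+0.004344)·(-640) + (-0.007621)·(475) = 114.8 -2.780 -3.620 = 108.400 m.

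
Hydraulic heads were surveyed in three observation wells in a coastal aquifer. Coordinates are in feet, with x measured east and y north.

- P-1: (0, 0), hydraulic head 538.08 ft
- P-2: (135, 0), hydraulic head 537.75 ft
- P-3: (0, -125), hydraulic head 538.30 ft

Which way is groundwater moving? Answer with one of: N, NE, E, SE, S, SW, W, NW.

∂h/∂x = (537.75 − 538.08) / (135 − 0) = -0.002444
∂h/∂y = (538.30 − 538.08) / (-125 − 0) = -0.001760
Flow = −∇h = (+0.002444 east, +0.001760 north), which points northeast.

NE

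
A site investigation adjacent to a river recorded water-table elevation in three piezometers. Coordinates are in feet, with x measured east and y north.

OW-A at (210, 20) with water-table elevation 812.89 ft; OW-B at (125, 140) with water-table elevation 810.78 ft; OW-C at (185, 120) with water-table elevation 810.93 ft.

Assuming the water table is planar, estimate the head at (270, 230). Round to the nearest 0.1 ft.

Three-point gradient (reference OW-A): Δ to OW-B = (-85, 120, -2.11), Δ to OW-C = (-25, 100, -1.96).
∂h/∂x = -0.004400, ∂h/∂y = -0.02070 (det = -5500).
h(270, 230) = 812.89 + (-0.004400)·(60) + (-0.02070)·(210) = 812.89 -0.264 -4.347 = 808.279 ft.

808.3 ft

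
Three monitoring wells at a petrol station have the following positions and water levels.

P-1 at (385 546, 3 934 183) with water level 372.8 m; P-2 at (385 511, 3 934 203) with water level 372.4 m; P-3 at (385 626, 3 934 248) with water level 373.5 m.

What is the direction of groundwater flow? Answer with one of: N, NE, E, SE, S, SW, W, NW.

W

Taking P-1 as reference: P-2−P-1 = (-35, 20, -0.4); P-3−P-1 = (80, 65, +0.7).
Determinant of the coordinate differences = (-35)·65 − 80·20 = -3875.
∂h/∂x = [(-0.4)·65 − (+0.7)·20] / -3875 = +0.01032
∂h/∂y = [(-35)·(+0.7) − 80·(-0.4)] / -3875 = -0.001935
Flow = −∇h = (-0.01032 east, +0.001935 north), which points west.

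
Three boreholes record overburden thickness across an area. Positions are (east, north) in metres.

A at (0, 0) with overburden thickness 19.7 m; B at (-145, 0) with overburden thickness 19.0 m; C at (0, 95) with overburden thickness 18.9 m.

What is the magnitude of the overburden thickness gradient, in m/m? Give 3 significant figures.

∂d/∂x = (19.0 − 19.7) / (-145 − 0) = +0.004828
∂d/∂y = (18.9 − 19.7) / (95 − 0) = -0.008421
|∇f| = √(0.004828² + -0.008421²) = 0.009707 m/m

0.00971 m/m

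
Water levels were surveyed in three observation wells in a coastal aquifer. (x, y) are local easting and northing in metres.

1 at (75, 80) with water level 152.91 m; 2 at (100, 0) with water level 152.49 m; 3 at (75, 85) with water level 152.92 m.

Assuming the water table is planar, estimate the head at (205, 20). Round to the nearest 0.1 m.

151.4 m

With h = a·x + b·y + c and 1 as origin, the differences give:
  25·a + (-80)·b = -0.42
  0·a + 5·b = +0.01
Eliminate b (×5 and ×(-80), subtract): 125·a = -1.300 → a = ∂h/∂x = -0.01040
Back-substitute: b = ∂h/∂y = +0.002000.
h(205, 20) = 152.91 + (-0.01040)·(130) + (+0.002000)·(-60) = 152.91 -1.352 -0.120 = 151.438 m.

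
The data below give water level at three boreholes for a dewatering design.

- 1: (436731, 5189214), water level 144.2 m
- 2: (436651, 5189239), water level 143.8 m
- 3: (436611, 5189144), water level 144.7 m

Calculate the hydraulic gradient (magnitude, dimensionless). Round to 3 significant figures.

Taking 1 as reference: 2−1 = (-80, 25, -0.4); 3−1 = (-120, -70, +0.5).
Solve a·Δx + b·Δy = Δh: det = (-80)·(-70) − (-120)·25 = 8600.
∂h/∂x = [(-0.4)·(-70) − (+0.5)·25] / 8600 = +0.001802
∂h/∂y = [(-80)·(+0.5) − (-120)·(-0.4)] / 8600 = -0.01023
|∇h| = √(0.001802² + -0.01023²) = 0.01039

0.0104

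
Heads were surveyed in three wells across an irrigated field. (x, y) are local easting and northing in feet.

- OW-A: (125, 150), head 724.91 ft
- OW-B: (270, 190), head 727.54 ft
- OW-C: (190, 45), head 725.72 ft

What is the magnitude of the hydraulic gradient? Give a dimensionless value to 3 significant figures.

0.0176

Taking OW-A as reference: OW-B−OW-A = (145, 40, +2.63); OW-C−OW-A = (65, -105, +0.81).
Solve a·Δx + b·Δy = Δh: det = 145·(-105) − 65·40 = -17825.
∂h/∂x = [(+2.63)·(-105) − (+0.81)·40] / -17825 = +0.01731
∂h/∂y = [145·(+0.81) − 65·(+2.63)] / -17825 = +0.003001
|∇h| = √(0.01731² + 0.003001²) = 0.01757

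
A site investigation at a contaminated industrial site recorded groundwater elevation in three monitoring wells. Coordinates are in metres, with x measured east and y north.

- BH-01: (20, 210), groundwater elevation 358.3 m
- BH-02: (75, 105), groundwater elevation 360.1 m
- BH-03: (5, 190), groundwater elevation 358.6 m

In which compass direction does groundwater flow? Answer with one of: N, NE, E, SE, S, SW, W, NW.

With h = a·x + b·y + c and BH-01 as origin, the differences give:
  55·a + (-105)·b = +1.8
  (-15)·a + (-20)·b = +0.3
Eliminate b (×(-20) and ×(-105), subtract): -2675·a = -4.50 → a = ∂h/∂x = +0.001682
Back-substitute: b = ∂h/∂y = -0.01626.
Flow = −∇h = (-0.001682 east, +0.01626 north), which points north.

N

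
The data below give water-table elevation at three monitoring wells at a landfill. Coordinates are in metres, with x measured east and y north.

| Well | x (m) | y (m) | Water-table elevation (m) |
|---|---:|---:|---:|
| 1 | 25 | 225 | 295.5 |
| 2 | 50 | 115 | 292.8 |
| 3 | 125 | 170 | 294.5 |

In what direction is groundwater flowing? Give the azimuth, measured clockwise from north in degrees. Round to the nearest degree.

189°

With h = a·x + b·y + c and 1 as origin, the differences give:
  25·a + (-110)·b = -2.7
  100·a + (-55)·b = -1.0
Eliminate b (×(-55) and ×(-110), subtract): 9625·a = 38.50 → a = ∂h/∂x = +0.004000
Back-substitute: b = ∂h/∂y = +0.02545.
Flow direction (−∇h) has components (-0.004000 E, -0.02545 N).
Azimuth = atan2(E, N) = atan2(-0.004000, -0.02545) = 188.9° ≈ 189°.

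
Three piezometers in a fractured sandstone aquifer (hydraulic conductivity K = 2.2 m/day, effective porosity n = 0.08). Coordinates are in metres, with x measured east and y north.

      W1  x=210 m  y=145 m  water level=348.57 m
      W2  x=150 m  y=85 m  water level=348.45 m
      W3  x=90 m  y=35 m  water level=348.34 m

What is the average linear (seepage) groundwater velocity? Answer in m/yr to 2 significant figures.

14 m/yr

Taking W1 as reference: W2−W1 = (-60, -60, -0.12); W3−W1 = (-120, -110, -0.23).
Determinant of the coordinate differences = (-60)·(-110) − (-120)·(-60) = -600.
∂h/∂x = [(-0.12)·(-110) − (-0.23)·(-60)] / -600 = +0.001000
∂h/∂y = [(-60)·(-0.23) − (-120)·(-0.12)] / -600 = +0.0010000
|∇h| = √(0.001000² + 0.0010000²) = 0.001414
Seepage velocity v = K·i/n = 2.2 × 0.001414 / 0.08 = 0.03888 m/day = 14.2 m/yr.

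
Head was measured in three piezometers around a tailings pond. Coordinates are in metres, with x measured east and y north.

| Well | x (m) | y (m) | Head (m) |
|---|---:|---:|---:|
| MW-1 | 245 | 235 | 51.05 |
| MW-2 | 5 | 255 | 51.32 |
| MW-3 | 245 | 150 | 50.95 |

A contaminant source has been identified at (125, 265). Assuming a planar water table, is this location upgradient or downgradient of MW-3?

Taking MW-1 as reference: MW-2−MW-1 = (-240, 20, +0.27); MW-3−MW-1 = (0, -85, -0.10).
Determinant of the coordinate differences = (-240)·(-85) − 0·20 = 20400.
∂h/∂x = [(+0.27)·(-85) − (-0.10)·20] / 20400 = -0.001027
∂h/∂y = [(-240)·(-0.10) − 0·(+0.27)] / 20400 = +0.001176
Head at (125, 265) = 51.05 + (-0.001027)·(-120) + (+0.001176)·(30) = 51.21 m.
That is higher than the 50.95 m at MW-3, so the point is upgradient.

upgradient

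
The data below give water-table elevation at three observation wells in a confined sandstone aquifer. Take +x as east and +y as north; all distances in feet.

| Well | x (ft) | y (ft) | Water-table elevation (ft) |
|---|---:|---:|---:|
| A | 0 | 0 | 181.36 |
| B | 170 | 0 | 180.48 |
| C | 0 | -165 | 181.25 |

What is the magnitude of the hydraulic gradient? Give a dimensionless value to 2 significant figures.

∂h/∂x = (180.48 − 181.36) / (170 − 0) = -0.005176
∂h/∂y = (181.25 − 181.36) / (-165 − 0) = +0.0006667
|∇h| = √(-0.005176² + 0.0006667²) = 0.005219

0.0052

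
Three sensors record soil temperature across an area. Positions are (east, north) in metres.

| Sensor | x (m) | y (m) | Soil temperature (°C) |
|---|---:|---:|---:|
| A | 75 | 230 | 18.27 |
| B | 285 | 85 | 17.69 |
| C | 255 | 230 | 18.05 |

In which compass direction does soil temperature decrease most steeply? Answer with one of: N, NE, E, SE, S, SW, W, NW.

Taking A as reference: B−A = (210, -145, -0.58); C−A = (180, 0, -0.22).
Solve a·Δx + b·Δy = ΔT: det = 210·0 − 180·(-145) = 26100.
∂T/∂x = [(-0.58)·0 − (-0.22)·(-145)] / 26100 = -0.001222
∂T/∂y = [210·(-0.22) − 180·(-0.58)] / 26100 = +0.002230
Steepest decrease is along −∇f = (+0.001222 E, -0.002230 N) → southeast.

SE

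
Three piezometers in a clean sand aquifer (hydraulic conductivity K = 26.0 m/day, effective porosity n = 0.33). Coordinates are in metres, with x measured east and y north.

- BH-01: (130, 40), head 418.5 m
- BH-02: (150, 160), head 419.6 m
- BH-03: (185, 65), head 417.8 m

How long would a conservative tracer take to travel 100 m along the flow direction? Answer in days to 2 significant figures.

58 days

Differences from BH-01: to BH-02 (Δx, Δy, Δh) = (20, 120, +1.1); to BH-03 = (55, 25, -0.7).
Determinant of the coordinate differences = 20·25 − 55·120 = -6100.
∂h/∂x = [(+1.1)·25 − (-0.7)·120] / -6100 = -0.01828
∂h/∂y = [20·(-0.7) − 55·(+1.1)] / -6100 = +0.01221
|∇h| = √(-0.01828² + 0.01221²) = 0.02198
Seepage velocity v = K·i/n = 26.0 × 0.02198 / 0.33 = 1.732 m/day.
t = 100 / 1.732 = 57.74 days.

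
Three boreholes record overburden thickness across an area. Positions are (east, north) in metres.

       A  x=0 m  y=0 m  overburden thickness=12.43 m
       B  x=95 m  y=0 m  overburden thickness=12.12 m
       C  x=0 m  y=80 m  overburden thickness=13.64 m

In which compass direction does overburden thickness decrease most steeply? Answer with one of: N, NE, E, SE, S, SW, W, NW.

∂d/∂x = (12.12 − 12.43) / (95 − 0) = -0.003263
∂d/∂y = (13.64 − 12.43) / (80 − 0) = +0.01513
Steepest decrease is along −∇f = (+0.003263 E, -0.01513 N) → south.

S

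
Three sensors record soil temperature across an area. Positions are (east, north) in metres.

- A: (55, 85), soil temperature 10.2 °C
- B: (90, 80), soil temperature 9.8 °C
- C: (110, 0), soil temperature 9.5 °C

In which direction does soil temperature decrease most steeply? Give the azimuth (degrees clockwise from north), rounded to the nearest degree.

095°

Taking A as reference: B−A = (35, -5, -0.4); C−A = (55, -85, -0.7).
Solve a·Δx + b·Δy = ΔT: det = 35·(-85) − 55·(-5) = -2700.
∂T/∂x = [(-0.4)·(-85) − (-0.7)·(-5)] / -2700 = -0.01130
∂T/∂y = [35·(-0.7) − 55·(-0.4)] / -2700 = +0.0009259
Steepest decrease is along −∇f: components (+0.01130 E, -0.0009259 N).
Azimuth = atan2(+0.01130, -0.0009259) = 94.7° ≈ 095°.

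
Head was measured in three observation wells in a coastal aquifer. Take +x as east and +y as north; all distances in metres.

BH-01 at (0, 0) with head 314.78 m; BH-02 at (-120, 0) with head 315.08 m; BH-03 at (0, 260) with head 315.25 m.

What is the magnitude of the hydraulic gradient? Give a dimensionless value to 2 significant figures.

∂h/∂x = (315.08 − 314.78) / (-120 − 0) = -0.002500
∂h/∂y = (315.25 − 314.78) / (260 − 0) = +0.001808
|∇h| = √(-0.002500² + 0.001808²) = 0.003085

0.0031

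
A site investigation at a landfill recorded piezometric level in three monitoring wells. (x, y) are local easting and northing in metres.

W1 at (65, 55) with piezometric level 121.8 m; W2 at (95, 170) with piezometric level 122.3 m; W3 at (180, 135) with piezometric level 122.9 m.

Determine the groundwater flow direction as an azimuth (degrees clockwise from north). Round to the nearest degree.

254°

Taking W1 as reference: W2−W1 = (30, 115, +0.5); W3−W1 = (115, 80, +1.1).
Determinant of the coordinate differences = 30·80 − 115·115 = -10825.
∂h/∂x = [(+0.5)·80 − (+1.1)·115] / -10825 = +0.007991
∂h/∂y = [30·(+1.1) − 115·(+0.5)] / -10825 = +0.002263
Flow direction (−∇h) has components (-0.007991 E, -0.002263 N).
Azimuth = atan2(E, N) = atan2(-0.007991, -0.002263) = 254.2° ≈ 254°.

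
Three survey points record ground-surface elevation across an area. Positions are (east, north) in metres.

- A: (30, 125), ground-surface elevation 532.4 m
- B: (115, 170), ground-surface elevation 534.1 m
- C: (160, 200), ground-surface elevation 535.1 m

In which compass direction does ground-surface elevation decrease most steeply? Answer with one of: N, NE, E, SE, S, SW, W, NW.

SW

Three-point gradient (reference A): Δ to B = (85, 45, +1.7), Δ to C = (130, 75, +2.7).
∂z/∂x = +0.01143, ∂z/∂y = +0.01619 (det = 525).
Steepest decrease is along −∇f = (-0.01143 E, -0.01619 N) → southwest.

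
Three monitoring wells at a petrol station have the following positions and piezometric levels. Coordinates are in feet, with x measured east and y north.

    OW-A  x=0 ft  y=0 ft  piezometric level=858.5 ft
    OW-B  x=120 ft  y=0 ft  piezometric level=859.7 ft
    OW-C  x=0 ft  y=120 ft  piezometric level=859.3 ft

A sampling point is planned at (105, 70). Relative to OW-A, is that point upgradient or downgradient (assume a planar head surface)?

∂h/∂x = (859.7 − 858.5) / (120 − 0) = +0.01000
∂h/∂y = (859.3 − 858.5) / (120 − 0) = +0.006667
Head at (105, 70) = 858.5 + (+0.01000)·(105) + (+0.006667)·(70) = 860.02 ft.
That is higher than the 858.5 ft at OW-A, so the point is upgradient.

upgradient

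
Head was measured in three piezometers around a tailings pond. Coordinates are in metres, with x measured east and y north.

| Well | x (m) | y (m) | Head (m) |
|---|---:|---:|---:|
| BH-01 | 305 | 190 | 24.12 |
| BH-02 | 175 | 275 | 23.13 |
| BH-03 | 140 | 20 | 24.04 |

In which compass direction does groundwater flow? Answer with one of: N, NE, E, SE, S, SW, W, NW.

Three-point gradient (reference BH-01): Δ to BH-02 = (-130, 85, -0.99), Δ to BH-03 = (-165, -170, -0.08).
∂h/∂x = +0.004847, ∂h/∂y = -0.004234 (det = 36125).
Flow = −∇h = (-0.004847 east, +0.004234 north), which points northwest.

NW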